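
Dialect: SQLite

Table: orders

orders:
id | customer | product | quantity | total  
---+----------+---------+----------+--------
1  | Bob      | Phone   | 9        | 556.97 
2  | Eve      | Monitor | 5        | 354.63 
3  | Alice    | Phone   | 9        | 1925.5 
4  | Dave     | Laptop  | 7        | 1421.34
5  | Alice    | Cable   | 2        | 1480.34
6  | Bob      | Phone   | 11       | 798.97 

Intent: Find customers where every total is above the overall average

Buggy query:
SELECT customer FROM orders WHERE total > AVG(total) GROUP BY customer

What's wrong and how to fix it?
Bug: WHERE evaluates per row before aggregation, so AVG() is unavailable

Fix: Compute the overall average in a scalar subquery and compare each group's MIN against it in HAVING

Corrected query:
SELECT customer FROM orders GROUP BY customer HAVING MIN(total) > (SELECT AVG(total) FROM orders)

Result:
customer
--------
Alice   
Dave    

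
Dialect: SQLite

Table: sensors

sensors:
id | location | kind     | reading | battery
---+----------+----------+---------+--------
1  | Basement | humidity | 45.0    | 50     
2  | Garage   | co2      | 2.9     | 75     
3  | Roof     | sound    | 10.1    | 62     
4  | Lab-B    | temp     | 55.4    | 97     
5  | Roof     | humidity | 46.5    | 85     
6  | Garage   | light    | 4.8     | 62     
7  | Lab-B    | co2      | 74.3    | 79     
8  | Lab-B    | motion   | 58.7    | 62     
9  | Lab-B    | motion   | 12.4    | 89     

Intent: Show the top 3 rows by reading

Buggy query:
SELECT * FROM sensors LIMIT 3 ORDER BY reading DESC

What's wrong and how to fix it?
Bug: LIMIT must come after ORDER BY

Fix: Swap the clauses: ORDER BY first, then LIMIT

Corrected query:
SELECT * FROM sensors ORDER BY reading DESC LIMIT 3

Result:
id | location | kind   | reading | battery
---+----------+--------+---------+--------
7  | Lab-B    | co2    | 74.3    | 79     
8  | Lab-B    | motion | 58.7    | 62     
4  | Lab-B    | temp   | 55.4    | 97     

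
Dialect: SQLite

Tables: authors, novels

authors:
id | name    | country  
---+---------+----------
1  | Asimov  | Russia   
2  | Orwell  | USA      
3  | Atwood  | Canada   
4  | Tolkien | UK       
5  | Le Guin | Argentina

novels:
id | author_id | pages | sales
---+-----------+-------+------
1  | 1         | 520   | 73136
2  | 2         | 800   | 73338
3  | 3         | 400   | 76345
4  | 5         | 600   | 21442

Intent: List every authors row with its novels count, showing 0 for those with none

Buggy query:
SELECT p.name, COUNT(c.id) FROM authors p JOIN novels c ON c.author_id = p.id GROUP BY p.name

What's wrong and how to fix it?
Bug: An inner join excludes parents with zero children

Fix: Switch to LEFT JOIN to retain unmatched parent rows

Corrected query:
SELECT p.name, COUNT(c.id) FROM authors p LEFT JOIN novels c ON c.author_id = p.id GROUP BY p.name

Result:
name    | COUNT(c.id)
--------+------------
Asimov  | 1          
Atwood  | 1          
Le Guin | 1          
Orwell  | 1          
Tolkien | 0          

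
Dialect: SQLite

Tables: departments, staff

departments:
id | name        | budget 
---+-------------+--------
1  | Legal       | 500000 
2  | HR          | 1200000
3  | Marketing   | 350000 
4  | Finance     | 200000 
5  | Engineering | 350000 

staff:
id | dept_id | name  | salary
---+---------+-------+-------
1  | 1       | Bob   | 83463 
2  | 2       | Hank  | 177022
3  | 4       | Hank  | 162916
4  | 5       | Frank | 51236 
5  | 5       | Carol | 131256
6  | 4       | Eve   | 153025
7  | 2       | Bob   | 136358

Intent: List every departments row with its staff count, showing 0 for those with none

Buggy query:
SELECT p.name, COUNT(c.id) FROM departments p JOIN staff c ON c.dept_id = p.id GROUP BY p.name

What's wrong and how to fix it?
Bug: INNER JOIN drops departments rows that have no matching staff rows

Fix: Switch to LEFT JOIN to retain unmatched parent rows

Corrected query:
SELECT p.name, COUNT(c.id) FROM departments p LEFT JOIN staff c ON c.dept_id = p.id GROUP BY p.name

Result:
name        | COUNT(c.id)
------------+------------
Engineering | 2          
Finance     | 2          
HR          | 2          
Legal       | 1          
Marketing   | 0          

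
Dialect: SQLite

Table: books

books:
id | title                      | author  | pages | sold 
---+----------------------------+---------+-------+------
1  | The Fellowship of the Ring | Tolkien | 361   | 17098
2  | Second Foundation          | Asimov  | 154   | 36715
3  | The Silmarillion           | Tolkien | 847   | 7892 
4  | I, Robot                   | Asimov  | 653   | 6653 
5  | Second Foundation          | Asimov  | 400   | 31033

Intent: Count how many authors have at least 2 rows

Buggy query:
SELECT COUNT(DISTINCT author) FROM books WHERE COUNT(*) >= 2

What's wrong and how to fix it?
Bug: WHERE filters individual rows, not groups, so a group-level COUNT is invalid there

Fix: Group first with HAVING COUNT(*) >= 2, then COUNT the resulting groups

Corrected query:
SELECT COUNT(*) FROM (SELECT author FROM books GROUP BY author HAVING COUNT(*) >= 2)

Result:
COUNT(*)
--------
2       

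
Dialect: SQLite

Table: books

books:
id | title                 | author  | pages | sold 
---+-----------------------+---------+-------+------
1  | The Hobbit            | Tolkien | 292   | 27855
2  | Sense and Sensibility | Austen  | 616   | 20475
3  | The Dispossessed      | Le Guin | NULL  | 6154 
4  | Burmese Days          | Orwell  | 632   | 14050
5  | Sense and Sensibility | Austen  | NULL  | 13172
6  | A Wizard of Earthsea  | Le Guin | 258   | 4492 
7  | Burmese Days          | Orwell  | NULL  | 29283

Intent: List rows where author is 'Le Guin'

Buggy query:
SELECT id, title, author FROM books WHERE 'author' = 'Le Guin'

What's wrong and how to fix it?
Bug: 'author' in single quotes is a string literal, not the column; the comparison is literal-vs-literal and never true

Fix: Remove the quotes around the column name (or use double quotes for an identifier)

Corrected query:
SELECT id, title, author FROM books WHERE author = 'Le Guin'

Result:
id | title                | author 
---+----------------------+--------
3  | The Dispossessed     | Le Guin
6  | A Wizard of Earthsea | Le Guin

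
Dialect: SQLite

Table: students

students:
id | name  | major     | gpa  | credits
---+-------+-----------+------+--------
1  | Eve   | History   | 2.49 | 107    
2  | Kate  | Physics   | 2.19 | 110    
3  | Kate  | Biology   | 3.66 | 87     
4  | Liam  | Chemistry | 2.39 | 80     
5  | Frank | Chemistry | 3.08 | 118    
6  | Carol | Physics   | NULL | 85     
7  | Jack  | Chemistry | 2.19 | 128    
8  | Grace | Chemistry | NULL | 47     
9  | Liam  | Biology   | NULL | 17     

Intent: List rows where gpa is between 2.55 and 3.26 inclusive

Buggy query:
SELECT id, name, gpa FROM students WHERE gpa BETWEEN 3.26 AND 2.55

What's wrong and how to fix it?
Bug: The bounds are reversed; BETWEEN a AND b requires a <= b to match anything

Fix: Write BETWEEN 2.55 AND 3.26

Corrected query:
SELECT id, name, gpa FROM students WHERE gpa BETWEEN 2.55 AND 3.26

Result:
id | name  | gpa 
---+-------+-----
5  | Frank | 3.08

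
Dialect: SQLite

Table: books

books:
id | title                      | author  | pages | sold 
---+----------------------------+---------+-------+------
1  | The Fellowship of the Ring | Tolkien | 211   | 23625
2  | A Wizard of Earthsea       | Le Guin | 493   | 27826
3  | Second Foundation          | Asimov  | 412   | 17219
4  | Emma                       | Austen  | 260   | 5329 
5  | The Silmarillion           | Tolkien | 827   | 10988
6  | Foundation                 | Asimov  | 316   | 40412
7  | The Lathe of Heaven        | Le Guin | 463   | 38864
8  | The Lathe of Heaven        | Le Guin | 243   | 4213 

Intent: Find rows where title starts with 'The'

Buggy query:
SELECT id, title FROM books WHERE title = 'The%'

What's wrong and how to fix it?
Bug: '=' compares the literal string including the % character; pattern matching needs LIKE

Fix: Replace '=' with LIKE so 'The%' is treated as a pattern

Corrected query:
SELECT id, title FROM books WHERE title LIKE 'The%'

Result:
id | title                     
---+---------------------------
1  | The Fellowship of the Ring
5  | The Silmarillion          
7  | The Lathe of Heaven       
8  | The Lathe of Heaven       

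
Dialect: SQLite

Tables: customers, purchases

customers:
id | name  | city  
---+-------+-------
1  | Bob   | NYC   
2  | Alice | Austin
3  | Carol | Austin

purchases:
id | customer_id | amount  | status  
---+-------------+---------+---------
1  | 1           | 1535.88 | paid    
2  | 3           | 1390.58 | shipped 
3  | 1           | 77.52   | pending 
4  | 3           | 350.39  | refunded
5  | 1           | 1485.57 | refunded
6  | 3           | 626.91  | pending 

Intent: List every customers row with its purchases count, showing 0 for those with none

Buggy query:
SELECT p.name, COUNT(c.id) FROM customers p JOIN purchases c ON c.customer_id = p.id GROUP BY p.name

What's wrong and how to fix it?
Bug: INNER JOIN drops customers rows that have no matching purchases rows

Fix: Switch to LEFT JOIN to retain unmatched parent rows

Corrected query:
SELECT p.name, COUNT(c.id) FROM customers p LEFT JOIN purchases c ON c.customer_id = p.id GROUP BY p.name

Result:
name  | COUNT(c.id)
------+------------
Alice | 0          
Bob   | 3          
Carol | 3          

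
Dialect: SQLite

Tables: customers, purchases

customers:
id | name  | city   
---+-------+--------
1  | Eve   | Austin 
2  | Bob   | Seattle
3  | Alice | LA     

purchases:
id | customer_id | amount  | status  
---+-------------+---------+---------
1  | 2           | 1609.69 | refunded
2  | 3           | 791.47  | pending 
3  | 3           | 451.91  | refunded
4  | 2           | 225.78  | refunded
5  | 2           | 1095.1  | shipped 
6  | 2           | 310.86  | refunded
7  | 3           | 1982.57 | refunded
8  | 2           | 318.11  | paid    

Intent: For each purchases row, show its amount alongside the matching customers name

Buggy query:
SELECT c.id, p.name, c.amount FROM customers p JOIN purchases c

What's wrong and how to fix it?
Bug: Missing join condition: each purchases row is matched to all customers rows instead of just its own

Fix: Add ON c.customer_id = p.id to the JOIN

Corrected query:
SELECT c.id, p.name, c.amount FROM customers p JOIN purchases c ON c.customer_id = p.id

Result:
id | name  | amount 
---+-------+--------
1  | Bob   | 1609.69
2  | Alice | 791.47 
3  | Alice | 451.91 
4  | Bob   | 225.78 
5  | Bob   | 1095.1 
6  | Bob   | 310.86 
7  | Alice | 1982.57
8  | Bob   | 318.11 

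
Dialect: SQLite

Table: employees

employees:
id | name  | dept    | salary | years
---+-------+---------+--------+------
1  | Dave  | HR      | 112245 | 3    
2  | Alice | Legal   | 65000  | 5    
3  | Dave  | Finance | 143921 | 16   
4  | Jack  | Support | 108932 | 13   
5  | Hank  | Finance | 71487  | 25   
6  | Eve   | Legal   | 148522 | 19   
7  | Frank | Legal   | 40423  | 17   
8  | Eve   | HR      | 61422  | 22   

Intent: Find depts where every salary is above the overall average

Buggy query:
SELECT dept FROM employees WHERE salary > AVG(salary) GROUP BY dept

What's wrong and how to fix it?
Bug: AVG() is an aggregate; it can't sit directly in WHERE

Fix: Compute the overall average in a scalar subquery and compare each group's MIN against it in HAVING

Corrected query:
SELECT dept FROM employees GROUP BY dept HAVING MIN(salary) > (SELECT AVG(salary) FROM employees)

Result:
dept   
-------
Support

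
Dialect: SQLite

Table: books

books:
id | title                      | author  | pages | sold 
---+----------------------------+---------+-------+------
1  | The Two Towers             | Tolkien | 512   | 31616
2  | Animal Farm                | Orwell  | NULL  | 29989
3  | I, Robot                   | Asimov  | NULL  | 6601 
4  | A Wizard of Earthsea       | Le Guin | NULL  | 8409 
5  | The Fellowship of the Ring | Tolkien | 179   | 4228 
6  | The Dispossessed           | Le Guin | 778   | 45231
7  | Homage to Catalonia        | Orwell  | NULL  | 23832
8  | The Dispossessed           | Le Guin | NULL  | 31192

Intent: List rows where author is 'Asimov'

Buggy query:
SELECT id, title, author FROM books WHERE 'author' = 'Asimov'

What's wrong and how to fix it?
Bug: Single quotes denote string literals in SQL; the column name is being compared as a constant string

Fix: Reference the column as author without single quotes

Corrected query:
SELECT id, title, author FROM books WHERE author = 'Asimov'

Result:
id | title    | author
---+----------+-------
3  | I, Robot | Asimov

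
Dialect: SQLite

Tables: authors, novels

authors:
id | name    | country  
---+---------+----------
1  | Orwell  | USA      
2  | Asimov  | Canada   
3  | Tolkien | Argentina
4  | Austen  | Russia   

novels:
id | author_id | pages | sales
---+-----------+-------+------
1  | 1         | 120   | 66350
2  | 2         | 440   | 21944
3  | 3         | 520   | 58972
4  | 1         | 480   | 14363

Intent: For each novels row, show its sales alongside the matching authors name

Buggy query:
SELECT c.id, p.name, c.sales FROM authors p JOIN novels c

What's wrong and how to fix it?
Bug: JOIN with no ON clause produces a cartesian product; every novels row pairs with every authors row

Fix: Add ON c.author_id = p.id to the JOIN

Corrected query:
SELECT c.id, p.name, c.sales FROM authors p JOIN novels c ON c.author_id = p.id

Result:
id | name    | sales
---+---------+------
1  | Orwell  | 66350
2  | Asimov  | 21944
3  | Tolkien | 58972
4  | Orwell  | 14363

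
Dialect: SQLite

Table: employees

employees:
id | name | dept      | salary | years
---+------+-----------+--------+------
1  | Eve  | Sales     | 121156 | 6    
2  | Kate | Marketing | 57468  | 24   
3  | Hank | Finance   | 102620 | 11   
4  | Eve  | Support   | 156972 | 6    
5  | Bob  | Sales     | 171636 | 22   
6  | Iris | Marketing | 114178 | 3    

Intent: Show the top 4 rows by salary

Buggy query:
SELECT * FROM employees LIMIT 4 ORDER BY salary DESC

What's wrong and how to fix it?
Bug: LIMIT must come after ORDER BY

Fix: Sort with ORDER BY, then apply LIMIT

Corrected query:
SELECT * FROM employees ORDER BY salary DESC LIMIT 4

Result:
id | name | dept      | salary | years
---+------+-----------+--------+------
5  | Bob  | Sales     | 171636 | 22   
4  | Eve  | Support   | 156972 | 6    
1  | Eve  | Sales     | 121156 | 6    
6  | Iris | Marketing | 114178 | 3    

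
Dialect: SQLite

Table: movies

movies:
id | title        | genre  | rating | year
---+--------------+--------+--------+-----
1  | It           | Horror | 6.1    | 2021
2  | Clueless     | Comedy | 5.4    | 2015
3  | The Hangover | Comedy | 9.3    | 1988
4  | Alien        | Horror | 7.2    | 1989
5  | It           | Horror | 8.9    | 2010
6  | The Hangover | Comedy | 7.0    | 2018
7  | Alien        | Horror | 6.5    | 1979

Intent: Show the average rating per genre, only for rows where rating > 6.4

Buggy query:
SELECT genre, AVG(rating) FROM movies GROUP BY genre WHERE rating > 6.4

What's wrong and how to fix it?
Bug: WHERE cannot follow GROUP BY

Fix: Place WHERE between FROM and GROUP BY

Corrected query:
SELECT genre, AVG(rating) FROM movies WHERE rating > 6.4 GROUP BY genre

Result:
genre  | AVG(rating)
-------+------------
Comedy | 8.15       
Horror | 7.533333   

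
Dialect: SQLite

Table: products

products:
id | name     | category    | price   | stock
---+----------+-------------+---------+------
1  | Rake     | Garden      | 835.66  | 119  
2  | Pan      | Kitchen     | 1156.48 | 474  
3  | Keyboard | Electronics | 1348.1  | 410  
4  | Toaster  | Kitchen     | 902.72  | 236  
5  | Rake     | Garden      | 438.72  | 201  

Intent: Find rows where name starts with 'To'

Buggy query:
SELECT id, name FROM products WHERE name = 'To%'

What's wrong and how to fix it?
Bug: '=' compares the literal string including the % character; pattern matching needs LIKE

Fix: Use LIKE for wildcard pattern matching

Corrected query:
SELECT id, name FROM products WHERE name LIKE 'To%'

Result:
id | name   
---+--------
4  | Toaster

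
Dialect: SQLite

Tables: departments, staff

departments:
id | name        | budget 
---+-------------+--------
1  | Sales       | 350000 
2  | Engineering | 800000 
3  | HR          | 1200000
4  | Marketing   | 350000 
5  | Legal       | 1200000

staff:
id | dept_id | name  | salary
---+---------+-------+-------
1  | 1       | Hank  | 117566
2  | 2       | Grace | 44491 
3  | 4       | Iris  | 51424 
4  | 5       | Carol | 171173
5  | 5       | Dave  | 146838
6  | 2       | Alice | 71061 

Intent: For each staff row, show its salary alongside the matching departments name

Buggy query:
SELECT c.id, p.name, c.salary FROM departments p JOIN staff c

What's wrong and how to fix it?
Bug: JOIN with no ON clause produces a cartesian product; every staff row pairs with every departments row

Fix: Specify the join condition linking the foreign key to the parent id

Corrected query:
SELECT c.id, p.name, c.salary FROM departments p JOIN staff c ON c.dept_id = p.id

Result:
id | name        | salary
---+-------------+-------
1  | Sales       | 117566
2  | Engineering | 44491 
3  | Marketing   | 51424 
4  | Legal       | 171173
5  | Legal       | 146838
6  | Engineering | 71061 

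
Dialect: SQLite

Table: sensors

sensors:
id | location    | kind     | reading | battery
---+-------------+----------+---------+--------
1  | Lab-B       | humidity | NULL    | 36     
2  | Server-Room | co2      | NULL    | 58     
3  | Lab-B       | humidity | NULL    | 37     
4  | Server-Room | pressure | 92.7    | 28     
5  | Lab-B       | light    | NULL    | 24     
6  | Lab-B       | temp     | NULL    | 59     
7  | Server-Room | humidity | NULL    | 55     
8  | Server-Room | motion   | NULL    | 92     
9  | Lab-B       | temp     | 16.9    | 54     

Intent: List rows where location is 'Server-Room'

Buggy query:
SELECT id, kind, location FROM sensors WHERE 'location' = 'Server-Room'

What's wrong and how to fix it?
Bug: 'location' in single quotes is a string literal, not the column; the comparison is literal-vs-literal and never true

Fix: Remove the quotes around the column name (or use double quotes for an identifier)

Corrected query:
SELECT id, kind, location FROM sensors WHERE location = 'Server-Room'

Result:
id | kind     | location   
---+----------+------------
2  | co2      | Server-Room
4  | pressure | Server-Room
7  | humidity | Server-Room
8  | motion   | Server-Room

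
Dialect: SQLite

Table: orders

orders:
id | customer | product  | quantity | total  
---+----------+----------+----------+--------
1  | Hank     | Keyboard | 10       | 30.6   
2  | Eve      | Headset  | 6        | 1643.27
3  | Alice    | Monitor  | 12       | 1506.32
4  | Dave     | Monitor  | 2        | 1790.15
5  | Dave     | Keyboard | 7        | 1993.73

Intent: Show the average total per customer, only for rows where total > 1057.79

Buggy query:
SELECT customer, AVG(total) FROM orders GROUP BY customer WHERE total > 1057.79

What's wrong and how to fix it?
Bug: Row-level WHERE must come before GROUP BY in the clause order

Fix: Move the WHERE clause before GROUP BY

Corrected query:
SELECT customer, AVG(total) FROM orders WHERE total > 1057.79 GROUP BY customer

Result:
customer | AVG(total)
---------+-----------
Alice    | 1506.32   
Dave     | 1891.94   
Eve      | 1643.27   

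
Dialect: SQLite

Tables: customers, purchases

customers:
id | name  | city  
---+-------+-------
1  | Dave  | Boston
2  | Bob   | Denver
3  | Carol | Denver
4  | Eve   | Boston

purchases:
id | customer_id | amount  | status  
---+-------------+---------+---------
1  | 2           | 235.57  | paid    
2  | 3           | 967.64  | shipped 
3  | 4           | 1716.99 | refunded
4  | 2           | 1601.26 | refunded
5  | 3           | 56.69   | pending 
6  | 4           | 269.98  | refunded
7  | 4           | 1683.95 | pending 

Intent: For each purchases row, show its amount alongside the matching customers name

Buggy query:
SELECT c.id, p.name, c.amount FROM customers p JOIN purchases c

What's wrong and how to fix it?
Bug: JOIN with no ON clause produces a cartesian product; every purchases row pairs with every customers row

Fix: Add ON c.customer_id = p.id to the JOIN

Corrected query:
SELECT c.id, p.name, c.amount FROM customers p JOIN purchases c ON c.customer_id = p.id

Result:
id | name  | amount 
---+-------+--------
1  | Bob   | 235.57 
2  | Carol | 967.64 
3  | Eve   | 1716.99
4  | Bob   | 1601.26
5  | Carol | 56.69  
6  | Eve   | 269.98 
7  | Eve   | 1683.95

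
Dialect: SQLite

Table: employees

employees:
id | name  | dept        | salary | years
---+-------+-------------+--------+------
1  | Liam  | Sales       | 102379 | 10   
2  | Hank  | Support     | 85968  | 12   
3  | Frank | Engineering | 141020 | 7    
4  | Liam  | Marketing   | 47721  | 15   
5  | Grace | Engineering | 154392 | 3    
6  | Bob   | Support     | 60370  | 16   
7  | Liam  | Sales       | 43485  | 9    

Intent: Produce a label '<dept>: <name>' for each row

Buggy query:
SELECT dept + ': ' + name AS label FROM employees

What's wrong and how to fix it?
Bug: SQLite uses || for string concatenation; + coerces text to numbers (yielding 0)

Fix: Replace + with || to concatenate text

Corrected query:
SELECT dept || ': ' || name AS label FROM employees

Result:
label             
------------------
Sales: Liam       
Support: Hank     
Engineering: Frank
Marketing: Liam   
Engineering: Grace
Support: Bob      
Sales: Liam       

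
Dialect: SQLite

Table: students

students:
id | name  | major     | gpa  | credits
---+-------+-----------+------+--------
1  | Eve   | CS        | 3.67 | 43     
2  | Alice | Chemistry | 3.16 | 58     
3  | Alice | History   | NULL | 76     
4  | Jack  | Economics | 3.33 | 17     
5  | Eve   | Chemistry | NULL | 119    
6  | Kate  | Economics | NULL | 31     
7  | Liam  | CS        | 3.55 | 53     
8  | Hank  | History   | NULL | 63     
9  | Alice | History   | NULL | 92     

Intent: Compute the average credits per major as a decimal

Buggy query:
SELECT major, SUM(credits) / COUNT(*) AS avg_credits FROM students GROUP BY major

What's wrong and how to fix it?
Bug: Both operands are integers, so '/' performs integer division and truncates

Fix: Multiply by 1.0 (or CAST to REAL) to force floating-point division

Corrected query:
SELECT major, SUM(credits) * 1.0 / COUNT(*) AS avg_credits FROM students GROUP BY major

Result:
major     | avg_credits
----------+------------
CS        | 48         
Chemistry | 88.5       
Economics | 24         
History   | 77         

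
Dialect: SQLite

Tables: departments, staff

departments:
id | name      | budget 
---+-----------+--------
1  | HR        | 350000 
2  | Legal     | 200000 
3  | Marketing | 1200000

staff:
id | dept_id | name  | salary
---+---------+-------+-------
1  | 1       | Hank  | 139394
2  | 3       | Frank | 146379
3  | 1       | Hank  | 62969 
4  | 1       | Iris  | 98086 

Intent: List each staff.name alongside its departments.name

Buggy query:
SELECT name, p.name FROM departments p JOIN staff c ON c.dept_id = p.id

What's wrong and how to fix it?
Bug: Both tables have a 'name' column; the unqualified reference is ambiguous

Fix: Prefix ambiguous columns with the table alias

Corrected query:
SELECT c.name, p.name FROM departments p JOIN staff c ON c.dept_id = p.id

Result:
name  | name     
------+----------
Hank  | HR       
Frank | Marketing
Hank  | HR       
Iris  | HR       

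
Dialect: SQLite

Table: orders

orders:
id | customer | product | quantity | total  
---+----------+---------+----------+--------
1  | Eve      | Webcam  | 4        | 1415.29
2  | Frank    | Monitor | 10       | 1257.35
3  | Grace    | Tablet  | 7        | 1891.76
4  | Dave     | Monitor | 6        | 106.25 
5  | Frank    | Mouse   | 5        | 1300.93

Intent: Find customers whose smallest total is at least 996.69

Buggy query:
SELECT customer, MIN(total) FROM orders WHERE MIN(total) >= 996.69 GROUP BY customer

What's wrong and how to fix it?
Bug: Aggregates like MIN are computed per group after WHERE runs

Fix: Replace WHERE with HAVING after the GROUP BY

Corrected query:
SELECT customer, MIN(total) FROM orders GROUP BY customer HAVING MIN(total) >= 996.69

Result:
customer | MIN(total)
---------+-----------
Eve      | 1415.29   
Frank    | 1257.35   
Grace    | 1891.76   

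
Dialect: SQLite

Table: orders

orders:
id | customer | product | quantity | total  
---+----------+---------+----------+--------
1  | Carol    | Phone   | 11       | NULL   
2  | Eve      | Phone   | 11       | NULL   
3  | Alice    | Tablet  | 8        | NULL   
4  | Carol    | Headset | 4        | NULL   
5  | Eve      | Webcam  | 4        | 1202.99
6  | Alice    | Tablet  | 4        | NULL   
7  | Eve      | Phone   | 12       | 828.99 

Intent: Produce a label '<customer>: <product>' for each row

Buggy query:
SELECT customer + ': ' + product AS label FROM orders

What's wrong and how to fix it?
Bug: '+' is numeric addition; on text columns SQLite converts them to 0 instead of concatenating

Fix: Use the || operator for string concatenation

Corrected query:
SELECT customer || ': ' || product AS label FROM orders

Result:
label         
--------------
Carol: Phone  
Eve: Phone    
Alice: Tablet 
Carol: Headset
Eve: Webcam   
Alice: Tablet 
Eve: Phone    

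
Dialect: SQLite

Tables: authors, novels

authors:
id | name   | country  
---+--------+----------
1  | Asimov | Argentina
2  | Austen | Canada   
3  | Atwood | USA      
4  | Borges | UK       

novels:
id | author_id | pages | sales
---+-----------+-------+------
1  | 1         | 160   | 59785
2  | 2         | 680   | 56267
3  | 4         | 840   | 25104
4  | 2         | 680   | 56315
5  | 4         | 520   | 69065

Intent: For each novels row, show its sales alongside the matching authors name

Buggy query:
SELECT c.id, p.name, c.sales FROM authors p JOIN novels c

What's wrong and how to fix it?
Bug: Missing join condition: each novels row is matched to all authors rows instead of just its own

Fix: Specify the join condition linking the foreign key to the parent id

Corrected query:
SELECT c.id, p.name, c.sales FROM authors p JOIN novels c ON c.author_id = p.id

Result:
id | name   | sales
---+--------+------
1  | Asimov | 59785
2  | Austen | 56267
3  | Borges | 25104
4  | Austen | 56315
5  | Borges | 69065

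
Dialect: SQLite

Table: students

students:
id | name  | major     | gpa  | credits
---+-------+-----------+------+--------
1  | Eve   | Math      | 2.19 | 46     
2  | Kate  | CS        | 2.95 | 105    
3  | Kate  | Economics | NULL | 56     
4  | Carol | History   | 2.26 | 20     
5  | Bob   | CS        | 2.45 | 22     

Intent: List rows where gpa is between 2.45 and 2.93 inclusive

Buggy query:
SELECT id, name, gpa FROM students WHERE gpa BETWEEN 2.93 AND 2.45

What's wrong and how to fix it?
Bug: The bounds are reversed; BETWEEN a AND b requires a <= b to match anything

Fix: Write BETWEEN 2.45 AND 2.93

Corrected query:
SELECT id, name, gpa FROM students WHERE gpa BETWEEN 2.45 AND 2.93

Result:
id | name | gpa 
---+------+-----
5  | Bob  | 2.45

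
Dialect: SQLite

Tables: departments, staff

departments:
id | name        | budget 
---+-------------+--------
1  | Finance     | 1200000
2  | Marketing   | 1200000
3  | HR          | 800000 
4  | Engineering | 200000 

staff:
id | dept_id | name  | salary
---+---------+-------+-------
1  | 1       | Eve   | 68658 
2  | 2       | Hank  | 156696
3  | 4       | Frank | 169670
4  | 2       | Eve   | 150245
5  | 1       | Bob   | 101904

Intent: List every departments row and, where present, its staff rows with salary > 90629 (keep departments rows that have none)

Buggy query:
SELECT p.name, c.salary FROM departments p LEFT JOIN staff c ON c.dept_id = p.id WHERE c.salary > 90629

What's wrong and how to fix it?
Bug: Filtering c.salary in WHERE discards the NULL rows produced by LEFT JOIN, turning it into an inner join

Fix: Put 'c.salary > 90629' in the JOIN's ON clause instead of WHERE

Corrected query:
SELECT p.name, c.salary FROM departments p LEFT JOIN staff c ON c.dept_id = p.id AND c.salary > 90629

Result:
name        | salary
------------+-------
Finance     | 101904
Marketing   | 150245
Marketing   | 156696
HR          | NULL  
Engineering | 169670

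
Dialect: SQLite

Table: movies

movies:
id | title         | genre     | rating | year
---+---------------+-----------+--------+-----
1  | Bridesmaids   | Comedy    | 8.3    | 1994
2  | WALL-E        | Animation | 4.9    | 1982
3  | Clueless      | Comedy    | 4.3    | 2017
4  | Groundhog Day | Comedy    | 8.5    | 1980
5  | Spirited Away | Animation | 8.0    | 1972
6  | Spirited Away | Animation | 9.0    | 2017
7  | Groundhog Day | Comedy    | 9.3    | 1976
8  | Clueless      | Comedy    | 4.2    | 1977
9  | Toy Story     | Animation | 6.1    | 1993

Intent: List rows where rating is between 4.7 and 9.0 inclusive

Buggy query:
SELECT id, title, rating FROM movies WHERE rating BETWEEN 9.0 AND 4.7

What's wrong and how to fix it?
Bug: BETWEEN expects the lower bound first; with 9.0 AND 4.7 the range is empty

Fix: Write BETWEEN 4.7 AND 9.0

Corrected query:
SELECT id, title, rating FROM movies WHERE rating BETWEEN 4.7 AND 9.0

Result:
id | title         | rating
---+---------------+-------
1  | Bridesmaids   | 8.3   
2  | WALL-E        | 4.9   
4  | Groundhog Day | 8.5   
5  | Spirited Away | 8     
6  | Spirited Away | 9     
9  | Toy Story     | 6.1   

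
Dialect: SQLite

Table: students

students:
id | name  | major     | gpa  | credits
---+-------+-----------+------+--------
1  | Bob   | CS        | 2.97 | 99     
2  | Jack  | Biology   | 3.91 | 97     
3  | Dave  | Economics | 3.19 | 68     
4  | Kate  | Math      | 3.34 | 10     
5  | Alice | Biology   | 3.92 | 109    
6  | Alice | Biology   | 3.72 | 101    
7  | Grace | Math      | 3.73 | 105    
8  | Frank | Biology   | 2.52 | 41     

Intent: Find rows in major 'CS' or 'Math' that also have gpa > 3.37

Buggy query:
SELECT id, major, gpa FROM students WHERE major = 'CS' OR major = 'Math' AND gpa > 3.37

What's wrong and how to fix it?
Bug: Without parentheses, AND is evaluated before OR, so the gpa filter only applies to the 'Math' branch

Fix: Add parentheses around the OR so the AND applies to both alternatives

Corrected query:
SELECT id, major, gpa FROM students WHERE (major = 'CS' OR major = 'Math') AND gpa > 3.37

Result:
id | major | gpa 
---+-------+-----
7  | Math  | 3.73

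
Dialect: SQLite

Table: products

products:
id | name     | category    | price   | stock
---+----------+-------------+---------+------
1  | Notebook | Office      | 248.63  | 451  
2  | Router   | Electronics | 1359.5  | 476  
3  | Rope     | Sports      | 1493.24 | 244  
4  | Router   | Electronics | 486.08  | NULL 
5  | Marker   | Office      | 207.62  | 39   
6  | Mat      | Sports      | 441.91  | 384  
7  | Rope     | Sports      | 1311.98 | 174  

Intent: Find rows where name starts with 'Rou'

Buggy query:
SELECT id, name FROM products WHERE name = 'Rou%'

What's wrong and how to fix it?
Bug: Wildcards only work with LIKE; '=' treats '%' as a literal character

Fix: Replace '=' with LIKE so 'Rou%' is treated as a pattern

Corrected query:
SELECT id, name FROM products WHERE name LIKE 'Rou%'

Result:
id | name  
---+-------
2  | Router
4  | Router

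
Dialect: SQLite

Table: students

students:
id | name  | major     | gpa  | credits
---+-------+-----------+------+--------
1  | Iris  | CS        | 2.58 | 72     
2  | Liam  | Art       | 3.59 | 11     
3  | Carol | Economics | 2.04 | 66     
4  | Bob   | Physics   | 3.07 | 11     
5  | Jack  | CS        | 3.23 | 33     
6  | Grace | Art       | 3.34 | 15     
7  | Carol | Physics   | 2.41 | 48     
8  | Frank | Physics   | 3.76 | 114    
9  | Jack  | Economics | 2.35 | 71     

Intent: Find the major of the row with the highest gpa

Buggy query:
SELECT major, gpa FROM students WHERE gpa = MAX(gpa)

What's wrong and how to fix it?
Bug: MAX(gpa) is an aggregate and cannot be used directly in WHERE

Fix: Use a subquery: WHERE gpa = (SELECT MAX(gpa) FROM students)

Corrected query:
SELECT major, gpa FROM students WHERE gpa = (SELECT MAX(gpa) FROM students)

Result:
major   | gpa 
--------+-----
Physics | 3.76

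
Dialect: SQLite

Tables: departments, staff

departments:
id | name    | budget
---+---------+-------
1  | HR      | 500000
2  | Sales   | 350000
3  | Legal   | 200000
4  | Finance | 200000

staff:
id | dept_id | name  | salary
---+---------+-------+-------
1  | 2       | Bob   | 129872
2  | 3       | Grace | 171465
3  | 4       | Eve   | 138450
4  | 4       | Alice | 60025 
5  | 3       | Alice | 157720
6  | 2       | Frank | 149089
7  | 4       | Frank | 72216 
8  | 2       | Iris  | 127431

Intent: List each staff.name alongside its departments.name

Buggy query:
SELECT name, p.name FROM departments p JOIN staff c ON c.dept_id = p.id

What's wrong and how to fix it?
Bug: 'name' exists in both joined tables, so the database can't tell which one is meant

Fix: Qualify the column with its table alias (c.name)

Corrected query:
SELECT c.name, p.name FROM departments p JOIN staff c ON c.dept_id = p.id

Result:
name  | name   
------+--------
Bob   | Sales  
Grace | Legal  
Eve   | Finance
Alice | Finance
Alice | Legal  
Frank | Sales  
Frank | Finance
Iris  | Sales  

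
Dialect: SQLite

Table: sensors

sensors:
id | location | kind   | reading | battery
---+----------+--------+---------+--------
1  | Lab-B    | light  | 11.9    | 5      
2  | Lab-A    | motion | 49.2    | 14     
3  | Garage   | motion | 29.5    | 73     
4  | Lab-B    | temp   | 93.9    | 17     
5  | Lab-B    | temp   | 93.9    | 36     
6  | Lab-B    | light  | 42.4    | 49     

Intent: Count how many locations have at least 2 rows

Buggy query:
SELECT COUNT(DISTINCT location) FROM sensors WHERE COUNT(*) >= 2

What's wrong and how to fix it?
Bug: WHERE filters individual rows, not groups, so a group-level COUNT is invalid there

Fix: Use a subquery that GROUPs and filters with HAVING, then count its rows

Corrected query:
SELECT COUNT(*) FROM (SELECT location FROM sensors GROUP BY location HAVING COUNT(*) >= 2)

Result:
COUNT(*)
--------
1       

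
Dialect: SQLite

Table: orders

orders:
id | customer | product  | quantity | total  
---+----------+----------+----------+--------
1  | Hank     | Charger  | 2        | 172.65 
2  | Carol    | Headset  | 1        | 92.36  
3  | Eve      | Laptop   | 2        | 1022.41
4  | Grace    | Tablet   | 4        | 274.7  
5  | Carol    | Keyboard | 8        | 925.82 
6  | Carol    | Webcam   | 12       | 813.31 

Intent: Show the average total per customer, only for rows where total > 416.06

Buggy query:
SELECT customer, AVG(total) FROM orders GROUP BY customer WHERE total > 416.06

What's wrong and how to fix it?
Bug: Row-level WHERE must come before GROUP BY in the clause order

Fix: Move the WHERE clause before GROUP BY

Corrected query:
SELECT customer, AVG(total) FROM orders WHERE total > 416.06 GROUP BY customer

Result:
customer | AVG(total)
---------+-----------
Carol    | 869.565   
Eve      | 1022.41   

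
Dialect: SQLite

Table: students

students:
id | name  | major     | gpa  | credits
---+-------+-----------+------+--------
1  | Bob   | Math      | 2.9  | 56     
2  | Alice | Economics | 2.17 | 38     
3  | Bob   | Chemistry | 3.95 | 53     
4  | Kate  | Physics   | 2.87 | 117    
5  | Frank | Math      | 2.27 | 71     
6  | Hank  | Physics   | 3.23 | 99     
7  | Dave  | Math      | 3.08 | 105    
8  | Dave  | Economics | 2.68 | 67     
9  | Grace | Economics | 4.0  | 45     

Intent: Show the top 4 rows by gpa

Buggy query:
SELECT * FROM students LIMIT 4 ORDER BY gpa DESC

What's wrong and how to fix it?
Bug: ORDER BY cannot follow LIMIT; LIMIT is the final clause

Fix: Sort with ORDER BY, then apply LIMIT

Corrected query:
SELECT * FROM students ORDER BY gpa DESC LIMIT 4

Result:
id | name  | major     | gpa  | credits
---+-------+-----------+------+--------
9  | Grace | Economics | 4    | 45     
3  | Bob   | Chemistry | 3.95 | 53     
6  | Hank  | Physics   | 3.23 | 99     
7  | Dave  | Math      | 3.08 | 105    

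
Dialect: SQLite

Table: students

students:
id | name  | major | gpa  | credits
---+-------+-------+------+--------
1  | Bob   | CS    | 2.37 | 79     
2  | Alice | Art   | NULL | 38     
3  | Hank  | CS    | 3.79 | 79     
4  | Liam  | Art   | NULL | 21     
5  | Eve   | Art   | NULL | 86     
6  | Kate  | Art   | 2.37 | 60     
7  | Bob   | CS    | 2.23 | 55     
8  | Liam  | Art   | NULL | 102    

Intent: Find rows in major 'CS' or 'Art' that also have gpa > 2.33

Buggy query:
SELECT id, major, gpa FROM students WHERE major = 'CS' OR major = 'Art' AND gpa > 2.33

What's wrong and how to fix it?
Bug: AND binds tighter than OR, so this parses as major = 'CS' OR (major = 'Art' AND gpa > 2.33)

Fix: Group the OR with parentheses (or use IN), then AND the threshold

Corrected query:
SELECT id, major, gpa FROM students WHERE (major = 'CS' OR major = 'Art') AND gpa > 2.33

Result:
id | major | gpa 
---+-------+-----
1  | CS    | 2.37
3  | CS    | 3.79
6  | Art   | 2.37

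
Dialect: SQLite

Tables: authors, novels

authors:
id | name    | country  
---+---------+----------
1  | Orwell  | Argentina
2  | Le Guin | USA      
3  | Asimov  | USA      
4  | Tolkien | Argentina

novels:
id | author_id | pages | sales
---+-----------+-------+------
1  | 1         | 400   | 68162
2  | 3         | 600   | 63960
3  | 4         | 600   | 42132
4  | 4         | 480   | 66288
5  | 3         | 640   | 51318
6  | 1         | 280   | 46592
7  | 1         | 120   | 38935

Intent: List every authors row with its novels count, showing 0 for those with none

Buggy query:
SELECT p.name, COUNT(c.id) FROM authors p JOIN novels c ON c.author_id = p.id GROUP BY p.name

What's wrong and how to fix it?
Bug: INNER JOIN drops authors rows that have no matching novels rows

Fix: Use LEFT JOIN so parents without children still appear (COUNT(c.id) gives 0)

Corrected query:
SELECT p.name, COUNT(c.id) FROM authors p LEFT JOIN novels c ON c.author_id = p.id GROUP BY p.name

Result:
name    | COUNT(c.id)
--------+------------
Asimov  | 2          
Le Guin | 0          
Orwell  | 3          
Tolkien | 2          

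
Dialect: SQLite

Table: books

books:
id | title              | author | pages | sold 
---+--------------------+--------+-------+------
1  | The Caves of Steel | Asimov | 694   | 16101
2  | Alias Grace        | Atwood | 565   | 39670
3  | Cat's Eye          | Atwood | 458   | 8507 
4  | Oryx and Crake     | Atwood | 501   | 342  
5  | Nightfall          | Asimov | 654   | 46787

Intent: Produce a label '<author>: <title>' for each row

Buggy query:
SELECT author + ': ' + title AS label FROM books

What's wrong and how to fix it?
Bug: '+' is numeric addition; on text columns SQLite converts them to 0 instead of concatenating

Fix: Replace + with || to concatenate text

Corrected query:
SELECT author || ': ' || title AS label FROM books

Result:
label                     
--------------------------
Asimov: The Caves of Steel
Atwood: Alias Grace       
Atwood: Cat's Eye         
Atwood: Oryx and Crake    
Asimov: Nightfall         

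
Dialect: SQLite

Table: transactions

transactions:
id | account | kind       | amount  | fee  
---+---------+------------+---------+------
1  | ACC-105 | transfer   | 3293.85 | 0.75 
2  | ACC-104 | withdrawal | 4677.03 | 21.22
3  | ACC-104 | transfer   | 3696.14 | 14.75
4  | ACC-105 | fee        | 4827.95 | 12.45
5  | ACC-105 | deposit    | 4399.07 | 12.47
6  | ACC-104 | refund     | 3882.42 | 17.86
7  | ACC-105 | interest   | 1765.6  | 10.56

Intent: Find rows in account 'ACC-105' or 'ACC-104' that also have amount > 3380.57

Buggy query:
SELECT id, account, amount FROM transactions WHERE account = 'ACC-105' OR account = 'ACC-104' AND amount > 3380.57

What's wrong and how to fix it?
Bug: Without parentheses, AND is evaluated before OR, so the amount filter only applies to the 'ACC-104' branch

Fix: Add parentheses around the OR so the AND applies to both alternatives

Corrected query:
SELECT id, account, amount FROM transactions WHERE (account = 'ACC-105' OR account = 'ACC-104') AND amount > 3380.57

Result:
id | account | amount 
---+---------+--------
2  | ACC-104 | 4677.03
3  | ACC-104 | 3696.14
4  | ACC-105 | 4827.95
5  | ACC-105 | 4399.07
6  | ACC-104 | 3882.42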